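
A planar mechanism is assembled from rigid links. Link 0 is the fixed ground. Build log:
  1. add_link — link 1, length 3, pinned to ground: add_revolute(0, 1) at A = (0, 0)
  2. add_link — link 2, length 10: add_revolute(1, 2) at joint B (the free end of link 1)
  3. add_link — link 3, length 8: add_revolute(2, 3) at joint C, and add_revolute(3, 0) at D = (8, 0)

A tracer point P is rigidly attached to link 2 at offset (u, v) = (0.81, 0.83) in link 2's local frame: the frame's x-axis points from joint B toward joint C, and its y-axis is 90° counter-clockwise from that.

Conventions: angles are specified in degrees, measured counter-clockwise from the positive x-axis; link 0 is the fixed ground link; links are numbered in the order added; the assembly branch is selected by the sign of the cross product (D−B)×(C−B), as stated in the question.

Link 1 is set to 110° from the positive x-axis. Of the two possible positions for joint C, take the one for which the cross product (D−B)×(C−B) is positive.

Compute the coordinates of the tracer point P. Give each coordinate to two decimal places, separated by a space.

A=(0,0), D=(8.00,0)
B = A + 3.00·(cos110°, sin110°) = (-1.0261, 2.8191)
|BD| = 9.4561
circle(B,10.00) ∩ circle(D,8.00): a=6.6316, h=7.4848
  candidates: C₊=(7.5354,7.9865) cross=70.777; C₋=(3.0726,-6.3024) cross=-70.777
  branch + wants cross > 0 → take C=(7.5354,7.9865) (cross=70.777)
ex = (C−B)/|BC| = (0.8561,0.5167); ey = (-0.5167,0.8561)
P = B + 0.81·ex + 0.83·ey = (-0.7615,3.9482)

-0.76 3.95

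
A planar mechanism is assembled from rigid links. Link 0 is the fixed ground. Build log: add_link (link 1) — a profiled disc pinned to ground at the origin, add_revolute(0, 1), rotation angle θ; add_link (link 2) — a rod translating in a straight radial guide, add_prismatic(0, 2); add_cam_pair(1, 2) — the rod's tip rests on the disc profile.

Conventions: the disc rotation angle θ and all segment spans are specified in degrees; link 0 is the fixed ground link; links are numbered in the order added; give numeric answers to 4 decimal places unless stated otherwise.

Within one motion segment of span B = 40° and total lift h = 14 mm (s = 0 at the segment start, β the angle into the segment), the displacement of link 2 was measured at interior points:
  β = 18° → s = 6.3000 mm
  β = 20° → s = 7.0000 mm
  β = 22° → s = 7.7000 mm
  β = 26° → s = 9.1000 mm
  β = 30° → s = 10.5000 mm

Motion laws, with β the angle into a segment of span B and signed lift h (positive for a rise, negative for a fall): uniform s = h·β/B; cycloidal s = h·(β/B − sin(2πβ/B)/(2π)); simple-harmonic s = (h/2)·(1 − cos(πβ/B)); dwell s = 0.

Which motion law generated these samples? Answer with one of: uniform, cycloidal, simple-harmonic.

candidates at β/B = r: uniform s = h·r (linear in β); cycloidal s = h·(r − sin(2πr)/(2π)); simple-harmonic s = (h/2)(1 − cos(πr))
β=18°: printed 6.3000 | uniform 6.3000, cycloidal 5.6115, simple-harmonic 5.9050
β=20°: printed 7.0000 | uniform 7.0000, cycloidal 7.0000, simple-harmonic 7.0000
β=22°: printed 7.7000 | uniform 7.7000, cycloidal 8.3885, simple-harmonic 8.0950
β=26°: printed 9.1000 | uniform 9.1000, cycloidal 10.9026, simple-harmonic 10.1779
β=30°: printed 10.5000 | uniform 10.5000, cycloidal 12.7282, simple-harmonic 11.9497
only one law matches every sample → uniform

uniform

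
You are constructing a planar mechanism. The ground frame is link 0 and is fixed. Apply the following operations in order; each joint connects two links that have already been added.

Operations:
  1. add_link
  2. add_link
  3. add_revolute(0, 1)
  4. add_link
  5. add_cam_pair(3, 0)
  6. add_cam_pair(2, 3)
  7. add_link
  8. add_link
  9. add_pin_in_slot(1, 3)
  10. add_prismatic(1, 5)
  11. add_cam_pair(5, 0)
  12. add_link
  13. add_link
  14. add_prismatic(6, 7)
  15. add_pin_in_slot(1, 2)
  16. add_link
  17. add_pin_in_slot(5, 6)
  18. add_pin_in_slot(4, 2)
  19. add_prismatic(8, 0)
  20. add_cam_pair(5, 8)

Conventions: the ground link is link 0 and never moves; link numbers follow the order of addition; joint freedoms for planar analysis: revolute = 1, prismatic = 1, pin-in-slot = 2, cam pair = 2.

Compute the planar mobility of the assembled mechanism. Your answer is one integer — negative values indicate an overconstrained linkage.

link 0 = ground. State L|J1|J2 = 1|0|0
+link1  2|0|0
+link2  3|0|0
R(0,1) f=1→J1  3|1|0
+link3  4|1|0
C(3,0) f=2→J2  4|1|1
C(2,3) f=2→J2  4|1|2
+link4  5|1|2
+link5  6|1|2
PS(1,3) f=2→J2  6|1|3
P(1,5) f=1→J1  6|2|3
C(5,0) f=2→J2  6|2|4
+link6  7|2|4
+link7  8|2|4
P(6,7) f=1→J1  8|3|4
PS(1,2) f=2→J2  8|3|5
+link8  9|3|5
PS(5,6) f=2→J2  9|3|6
PS(4,2) f=2→J2  9|3|7
P(8,0) f=1→J1  9|4|7
C(5,8) f=2→J2  9|4|8
M = 3(9−1)−2·4−8 = 24−8−8 = 8

M = 8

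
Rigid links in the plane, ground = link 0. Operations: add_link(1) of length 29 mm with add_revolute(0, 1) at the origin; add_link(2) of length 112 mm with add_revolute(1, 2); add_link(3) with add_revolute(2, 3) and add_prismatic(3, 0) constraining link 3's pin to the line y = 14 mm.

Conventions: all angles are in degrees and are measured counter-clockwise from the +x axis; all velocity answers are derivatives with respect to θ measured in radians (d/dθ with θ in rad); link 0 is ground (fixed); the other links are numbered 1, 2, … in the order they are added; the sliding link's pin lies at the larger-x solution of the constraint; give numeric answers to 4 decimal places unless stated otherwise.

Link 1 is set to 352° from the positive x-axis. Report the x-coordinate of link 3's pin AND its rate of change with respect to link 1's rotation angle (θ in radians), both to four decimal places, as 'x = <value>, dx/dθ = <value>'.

geometry: r = 29 mm, L = 112 mm, e = 14 mm
crank pin P = (r cos θ, r sin θ) = (28.717774, -4.036020)
h = r sin θ − e = -4.036020 − 14 = -18.036020
x = r cos θ + √(L² − h²) = 28.717774 + 110.538238 = 139.256012
dx/dθ = −r sin θ − h·r cos θ/√(L² − h²) (θ in radians; h = -18.036020) = 8.721768

x = 139.2560, dx/dθ = 8.7218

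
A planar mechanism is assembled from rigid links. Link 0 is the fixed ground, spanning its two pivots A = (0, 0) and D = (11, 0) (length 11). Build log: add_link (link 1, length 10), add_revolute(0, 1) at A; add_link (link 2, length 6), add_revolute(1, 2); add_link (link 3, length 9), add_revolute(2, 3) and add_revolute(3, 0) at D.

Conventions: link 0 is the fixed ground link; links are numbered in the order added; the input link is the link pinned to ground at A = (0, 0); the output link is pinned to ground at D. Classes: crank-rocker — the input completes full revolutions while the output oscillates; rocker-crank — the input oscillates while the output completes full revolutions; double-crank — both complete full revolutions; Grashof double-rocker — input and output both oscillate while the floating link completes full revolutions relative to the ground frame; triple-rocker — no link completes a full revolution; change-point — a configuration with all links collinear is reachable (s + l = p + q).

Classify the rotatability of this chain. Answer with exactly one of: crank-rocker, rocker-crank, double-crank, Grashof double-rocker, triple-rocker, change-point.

lengths: ground=11, input=10, coupler=6, output=9
sorted: s=6 (shortest), l=11 (longest), p+q=19
s + l = 17 vs p + q = 19
s + l < p + q (Grashof) with shortest = coupler link → Grashof double-rocker

Grashof double-rocker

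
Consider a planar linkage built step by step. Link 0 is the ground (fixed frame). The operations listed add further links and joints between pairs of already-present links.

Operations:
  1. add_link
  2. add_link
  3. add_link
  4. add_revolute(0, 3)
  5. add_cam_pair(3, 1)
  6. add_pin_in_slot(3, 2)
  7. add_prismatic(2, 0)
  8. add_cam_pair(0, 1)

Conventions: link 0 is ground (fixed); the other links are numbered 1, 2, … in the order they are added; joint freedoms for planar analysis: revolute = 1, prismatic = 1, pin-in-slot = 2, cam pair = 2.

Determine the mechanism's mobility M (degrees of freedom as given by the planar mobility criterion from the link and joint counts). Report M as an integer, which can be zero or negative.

link 0 = ground. State L|J1|J2 = 1|0|0
+link1  2|0|0
+link2  3|0|0
+link3  4|0|0
R(0,3) f=1→J1  4|1|0
C(3,1) f=2→J2  4|1|1
PS(3,2) f=2→J2  4|1|2
P(2,0) f=1→J1  4|2|2
C(0,1) f=2→J2  4|2|3
M = 3(4−1)−2·2−3 = 9−4−3 = 2

M = 2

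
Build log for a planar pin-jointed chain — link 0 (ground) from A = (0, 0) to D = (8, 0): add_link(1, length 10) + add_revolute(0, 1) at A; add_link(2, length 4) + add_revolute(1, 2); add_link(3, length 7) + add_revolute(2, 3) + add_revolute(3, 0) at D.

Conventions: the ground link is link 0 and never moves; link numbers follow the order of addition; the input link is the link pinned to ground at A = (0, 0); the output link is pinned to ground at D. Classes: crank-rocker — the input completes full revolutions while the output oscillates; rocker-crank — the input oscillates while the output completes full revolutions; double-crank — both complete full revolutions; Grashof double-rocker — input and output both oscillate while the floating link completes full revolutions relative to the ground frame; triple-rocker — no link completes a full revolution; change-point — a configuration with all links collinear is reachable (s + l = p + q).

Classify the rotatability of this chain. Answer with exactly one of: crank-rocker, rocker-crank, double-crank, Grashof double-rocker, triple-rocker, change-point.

lengths: ground=8, input=10, coupler=4, output=7
sorted: s=4 (shortest), l=10 (longest), p+q=15
s + l = 14 vs p + q = 15
s + l < p + q (Grashof) with shortest = coupler link → Grashof double-rocker

Grashof double-rocker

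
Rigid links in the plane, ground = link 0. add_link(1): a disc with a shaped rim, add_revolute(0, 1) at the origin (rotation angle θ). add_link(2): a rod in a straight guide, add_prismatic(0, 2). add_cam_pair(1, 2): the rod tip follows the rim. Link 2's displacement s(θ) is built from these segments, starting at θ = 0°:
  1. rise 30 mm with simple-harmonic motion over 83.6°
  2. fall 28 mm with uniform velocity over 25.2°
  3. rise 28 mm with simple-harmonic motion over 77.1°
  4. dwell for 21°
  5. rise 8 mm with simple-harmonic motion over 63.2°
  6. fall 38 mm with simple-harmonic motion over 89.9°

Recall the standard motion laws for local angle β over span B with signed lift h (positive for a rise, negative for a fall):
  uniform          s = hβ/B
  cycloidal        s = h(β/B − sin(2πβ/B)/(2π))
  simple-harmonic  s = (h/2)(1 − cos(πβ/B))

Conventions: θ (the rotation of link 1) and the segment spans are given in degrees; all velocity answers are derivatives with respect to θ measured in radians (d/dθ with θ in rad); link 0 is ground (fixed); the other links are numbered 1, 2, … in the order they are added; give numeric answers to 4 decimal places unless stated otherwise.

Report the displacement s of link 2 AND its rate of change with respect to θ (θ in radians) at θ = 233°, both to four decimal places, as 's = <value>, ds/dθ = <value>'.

segment 1 (0° to 83.6°, simple-harmonic, h = 30) is passed completely: s = 0.0000 + (30) = 30.0000
segment 2 (83.6° to 108.8°, uniform, h = -28) is passed completely: s = 30.0000 + (-28) = 2.0000
segment 3 (108.8° to 185.9°, simple-harmonic, h = 28) is passed completely: s = 2.0000 + (28) = 30.0000
segment 4 (185.9° to 206.9°, dwell): s unchanged at 30.0000
θ = 233° falls in segment 5 (206.9° to 270.1°, simple-harmonic, h = 8): β = 233 − 206.9 = 26.1°, B = 63.2°; Δs = 8/2·(1 − cos(π·0.4130)) = 2.9200; s = 30.0000 + 2.9200 = 32.9200
velocity in seg [206.9°–270.1°] (simple-harmonic), θ in radians: β = 26.1° = 0.4555 rad, B = 63.2° = 1.1030 rad; ds/dθ = (πh/(2B)) sin(πβ/B) = (π·8/(2·1.1030)) sin(π·0.4130) = 10.969279 mm/rad

s = 32.9200, ds/dθ = 10.9693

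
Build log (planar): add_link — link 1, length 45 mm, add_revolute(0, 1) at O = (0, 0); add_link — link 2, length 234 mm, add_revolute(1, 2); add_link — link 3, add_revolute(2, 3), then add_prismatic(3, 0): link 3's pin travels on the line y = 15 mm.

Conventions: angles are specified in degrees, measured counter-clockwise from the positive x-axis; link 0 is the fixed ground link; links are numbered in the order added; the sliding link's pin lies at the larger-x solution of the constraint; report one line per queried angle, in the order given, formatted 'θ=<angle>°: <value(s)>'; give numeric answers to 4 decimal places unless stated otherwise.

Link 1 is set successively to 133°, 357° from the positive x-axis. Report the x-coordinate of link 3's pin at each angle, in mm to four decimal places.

geometry: r = 45 mm, L = 234 mm, e = 15 mm
θ=133°: crank pin P = (r cos θ, r sin θ) = (-30.689926, 32.910917)
θ=133°: h = r sin θ − e = 32.910917 − 15 = 17.910917
θ=133°: x = r cos θ + √(L² − h²) = -30.689926 + 233.313521 = 202.623595
θ=357°: crank pin P = (r cos θ, r sin θ) = (44.938329, -2.355118)
θ=357°: h = r sin θ − e = -2.355118 − 15 = -17.355118
θ=357°: x = r cos θ + √(L² − h²) = 44.938329 + 233.355522 = 278.293852

θ=133°: 202.6236
θ=357°: 278.2939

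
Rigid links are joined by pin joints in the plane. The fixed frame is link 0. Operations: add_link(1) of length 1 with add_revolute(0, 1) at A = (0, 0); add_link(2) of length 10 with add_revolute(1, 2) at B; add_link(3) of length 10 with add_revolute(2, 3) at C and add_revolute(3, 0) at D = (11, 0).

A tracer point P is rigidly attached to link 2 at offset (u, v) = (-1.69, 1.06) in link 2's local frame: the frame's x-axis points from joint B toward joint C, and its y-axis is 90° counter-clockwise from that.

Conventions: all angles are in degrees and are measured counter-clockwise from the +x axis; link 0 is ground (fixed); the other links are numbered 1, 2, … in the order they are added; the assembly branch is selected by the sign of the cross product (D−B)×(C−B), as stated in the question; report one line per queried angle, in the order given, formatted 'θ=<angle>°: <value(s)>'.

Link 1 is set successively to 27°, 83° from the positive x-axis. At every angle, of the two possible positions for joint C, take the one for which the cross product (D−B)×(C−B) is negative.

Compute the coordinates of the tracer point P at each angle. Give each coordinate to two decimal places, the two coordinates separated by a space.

A=(0,0), D=(11.00,0)
θ=27°: B = A + 1.00·(cos27°, sin27°) = (0.8910, 0.4540)
θ=27°: |BD| = 10.1192
θ=27°: circle(B,10.00) ∩ circle(D,10.00): a=5.0596, h=8.6256
θ=27°:   candidates: C₊=(6.3325,8.8439) cross=87.284; C₋=(5.5585,-8.3899) cross=-87.284
θ=27°:   branch - wants cross < 0 → take C=(5.5585,-8.3899) (cross=-87.284)
θ=27°: ex = (C−B)/|BC| = (0.4668,-0.8844); ey = (0.8844,0.4668)
θ=27°: P = B + -1.69·ex + 1.06·ey = (1.0396,2.4434)
θ=83°: B = A + 1.00·(cos83°, sin83°) = (0.1219, 0.9925)
θ=83°: |BD| = 10.9233
θ=83°: circle(B,10.00) ∩ circle(D,10.00): a=5.4617, h=8.3768
θ=83°:   candidates: C₊=(6.3221,8.8384) cross=91.502; C₋=(4.7998,-7.8458) cross=-91.502
θ=83°:   branch - wants cross < 0 → take C=(4.7998,-7.8458) (cross=-91.502)
θ=83°: ex = (C−B)/|BC| = (0.4678,-0.8838); ey = (0.8838,0.4678)
θ=83°: P = B + -1.69·ex + 1.06·ey = (0.2682,2.9821)

θ=27°: 1.04 2.44
θ=83°: 0.27 2.98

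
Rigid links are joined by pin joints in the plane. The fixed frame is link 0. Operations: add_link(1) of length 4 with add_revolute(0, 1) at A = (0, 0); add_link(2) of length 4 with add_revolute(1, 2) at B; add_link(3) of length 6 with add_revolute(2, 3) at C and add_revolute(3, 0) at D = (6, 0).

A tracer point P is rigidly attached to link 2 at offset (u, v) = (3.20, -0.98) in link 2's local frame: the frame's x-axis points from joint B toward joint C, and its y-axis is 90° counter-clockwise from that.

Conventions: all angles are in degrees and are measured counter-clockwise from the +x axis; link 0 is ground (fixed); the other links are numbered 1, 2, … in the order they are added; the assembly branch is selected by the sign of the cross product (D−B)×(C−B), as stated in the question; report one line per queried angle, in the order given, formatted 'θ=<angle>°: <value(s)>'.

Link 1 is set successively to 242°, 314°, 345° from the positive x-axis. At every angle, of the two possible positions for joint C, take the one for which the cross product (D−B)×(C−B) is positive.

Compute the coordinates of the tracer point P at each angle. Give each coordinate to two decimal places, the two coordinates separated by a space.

A=(0,0), D=(6.00,0)
θ=242°: B = A + 4.00·(cos242°, sin242°) = (-1.8779, -3.5318)
θ=242°: |BD| = 8.6333
θ=242°: circle(B,4.00) ∩ circle(D,6.00): a=3.1584, h=2.4545
θ=242°:   candidates: C₊=(-0.0000,0.0000) cross=21.191; C₋=(2.0082,-4.4795) cross=-21.191
θ=242°:   branch + wants cross > 0 → take C=(-0.0000,0.0000) (cross=21.191)
θ=242°: ex = (C−B)/|BC| = (0.4695,0.8829); ey = (-0.8829,0.4695)
θ=242°: P = B + 3.20·ex + -0.98·ey = (0.4897,-1.1664)
θ=314°: B = A + 4.00·(cos314°, sin314°) = (2.7786, -2.8774)
θ=314°: |BD| = 4.3193
θ=314°: circle(B,4.00) ∩ circle(D,6.00): a=-0.1555, h=3.9970
θ=314°:   candidates: C₊=(0.0000,0.0000) cross=17.264; C₋=(5.3253,-5.9619) cross=-17.264
θ=314°:   branch + wants cross > 0 → take C=(0.0000,0.0000) (cross=17.264)
θ=314°: ex = (C−B)/|BC| = (-0.6947,0.7193); ey = (-0.7193,-0.6947)
θ=314°: P = B + 3.20·ex + -0.98·ey = (1.2607,0.1053)
θ=345°: B = A + 4.00·(cos345°, sin345°) = (3.8637, -1.0353)
θ=345°: |BD| = 2.3739
θ=345°: circle(B,4.00) ∩ circle(D,6.00): a=-3.0255, h=2.6166
θ=345°:   candidates: C₊=(0.0000,-0.0000) cross=6.212; C₋=(2.2822,-4.7094) cross=-6.212
θ=345°:   branch + wants cross > 0 → take C=(0.0000,-0.0000) (cross=6.212)
θ=345°: ex = (C−B)/|BC| = (-0.9659,0.2588); ey = (-0.2588,-0.9659)
θ=345°: P = B + 3.20·ex + -0.98·ey = (1.0264,0.7396)

θ=242°: 0.49 -1.17
θ=314°: 1.26 0.11
θ=345°: 1.03 0.74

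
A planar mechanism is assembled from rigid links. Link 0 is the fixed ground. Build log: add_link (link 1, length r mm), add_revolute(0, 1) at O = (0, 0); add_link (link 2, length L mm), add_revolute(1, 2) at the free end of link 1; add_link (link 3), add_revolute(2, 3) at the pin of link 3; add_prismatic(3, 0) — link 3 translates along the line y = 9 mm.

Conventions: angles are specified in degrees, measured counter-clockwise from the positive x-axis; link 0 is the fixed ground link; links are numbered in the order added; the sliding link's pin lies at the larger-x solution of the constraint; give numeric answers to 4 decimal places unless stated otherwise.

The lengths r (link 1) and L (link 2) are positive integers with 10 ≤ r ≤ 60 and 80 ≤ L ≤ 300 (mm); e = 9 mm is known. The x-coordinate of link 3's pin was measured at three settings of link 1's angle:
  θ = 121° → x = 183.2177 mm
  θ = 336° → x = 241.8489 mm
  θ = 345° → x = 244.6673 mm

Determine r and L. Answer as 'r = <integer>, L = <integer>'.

constraint per measurement: (x − r cos θ)² + (r sin θ − e)² = L²
subtracting the θ₁ and θ₂ equations cancels the r² and L² terms:
r = (x₁² − x₂²) / (2[(x₁cos θ₁ + e sin θ₁) − (x₂cos θ₂ + e sin θ₂)]) = 41.0000 → r = 41
L² = (x₁ − r cos θ₁)² + (r sin θ₁ − e)² = 42435.9916 → L = 206.0000 → L = 206
check at θ₃=345°: x = 244.6673 (printed 244.6673) ✓

r = 41, L = 206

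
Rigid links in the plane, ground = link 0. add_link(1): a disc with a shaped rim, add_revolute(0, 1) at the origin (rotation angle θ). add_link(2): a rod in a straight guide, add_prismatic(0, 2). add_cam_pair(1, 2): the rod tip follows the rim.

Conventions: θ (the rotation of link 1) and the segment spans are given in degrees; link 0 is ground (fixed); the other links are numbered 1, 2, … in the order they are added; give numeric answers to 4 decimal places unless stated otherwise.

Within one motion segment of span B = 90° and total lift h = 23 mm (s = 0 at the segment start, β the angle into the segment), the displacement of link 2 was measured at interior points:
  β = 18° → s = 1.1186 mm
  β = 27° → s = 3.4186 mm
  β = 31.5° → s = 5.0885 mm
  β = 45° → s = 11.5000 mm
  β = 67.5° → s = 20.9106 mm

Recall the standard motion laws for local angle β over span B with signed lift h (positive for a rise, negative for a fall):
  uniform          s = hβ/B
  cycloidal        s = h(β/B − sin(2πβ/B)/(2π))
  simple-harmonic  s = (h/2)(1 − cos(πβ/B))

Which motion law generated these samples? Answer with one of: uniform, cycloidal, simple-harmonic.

candidates at β/B = r: uniform s = h·r (linear in β); cycloidal s = h·(r − sin(2πr)/(2π)); simple-harmonic s = (h/2)(1 − cos(πr))
β=18°: printed 1.1186 | uniform 4.6000, cycloidal 1.1186, simple-harmonic 2.1963
β=27°: printed 3.4186 | uniform 6.9000, cycloidal 3.4186, simple-harmonic 4.7405
β=31.5°: printed 5.0885 | uniform 8.0500, cycloidal 5.0885, simple-harmonic 6.2791
β=45°: printed 11.5000 | uniform 11.5000, cycloidal 11.5000, simple-harmonic 11.5000
β=67.5°: printed 20.9106 | uniform 17.2500, cycloidal 20.9106, simple-harmonic 19.6317
only one law matches every sample → cycloidal

cycloidal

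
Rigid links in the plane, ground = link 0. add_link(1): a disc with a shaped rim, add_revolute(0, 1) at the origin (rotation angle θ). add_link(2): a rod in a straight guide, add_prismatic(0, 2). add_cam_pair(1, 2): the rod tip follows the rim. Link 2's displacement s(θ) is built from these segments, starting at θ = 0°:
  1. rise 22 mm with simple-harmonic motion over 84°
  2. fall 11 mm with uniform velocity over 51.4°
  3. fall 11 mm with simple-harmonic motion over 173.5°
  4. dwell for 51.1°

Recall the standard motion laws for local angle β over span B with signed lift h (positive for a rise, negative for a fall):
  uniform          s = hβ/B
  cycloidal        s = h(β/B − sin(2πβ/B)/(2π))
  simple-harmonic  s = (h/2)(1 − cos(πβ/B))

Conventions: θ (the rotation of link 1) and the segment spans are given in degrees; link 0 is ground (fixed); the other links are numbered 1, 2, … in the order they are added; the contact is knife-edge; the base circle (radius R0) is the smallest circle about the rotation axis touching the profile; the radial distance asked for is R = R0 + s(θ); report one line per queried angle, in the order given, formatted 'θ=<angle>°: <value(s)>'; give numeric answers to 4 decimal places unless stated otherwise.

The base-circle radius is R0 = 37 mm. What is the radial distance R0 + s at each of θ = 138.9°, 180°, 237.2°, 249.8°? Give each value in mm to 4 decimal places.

segment 1 (0° to 84°, simple-harmonic, h = 22) is passed completely: s = 0.0000 + (22) = 22.0000
segment 2 (84° to 135.4°, uniform, h = -11) is passed completely: s = 22.0000 + (-11) = 11.0000
θ = 138.9° falls in segment 3 (135.4° to 308.9°, simple-harmonic, h = -11): β = 138.9 − 135.4 = 3.5°, B = 173.5°; Δs = -11/2·(1 − cos(π·0.0202)) = -0.0110; s = 11.0000 − 0.0110 = 10.9890
θ = 180° falls in segment 3 (135.4° to 308.9°, simple-harmonic, h = -11): β = 180 − 135.4 = 44.6°, B = 173.5°; Δs = -11/2·(1 − cos(π·0.2571)) = -1.6981; s = 11.0000 − 1.6981 = 9.3019
θ = 237.2° falls in segment 3 (135.4° to 308.9°, simple-harmonic, h = -11): β = 237.2 − 135.4 = 101.8°, B = 173.5°; Δs = -11/2·(1 − cos(π·0.5867)) = -6.9803; s = 11.0000 − 6.9803 = 4.0197
θ = 249.8° falls in segment 3 (135.4° to 308.9°, simple-harmonic, h = -11): β = 249.8 − 135.4 = 114.4°, B = 173.5°; Δs = -11/2·(1 − cos(π·0.6594)) = -8.1400; s = 11.0000 − 8.1400 = 2.8600
θ=138.9°: R = R0 + s = 37 + 10.9890 = 47.9890
θ=180°: R = R0 + s = 37 + 9.3019 = 46.3019
θ=237.2°: R = R0 + s = 37 + 4.0197 = 41.0197
θ=249.8°: R = R0 + s = 37 + 2.8600 = 39.8600

θ=138.9°: 47.9890
θ=180°: 46.3019
θ=237.2°: 41.0197
θ=249.8°: 39.8600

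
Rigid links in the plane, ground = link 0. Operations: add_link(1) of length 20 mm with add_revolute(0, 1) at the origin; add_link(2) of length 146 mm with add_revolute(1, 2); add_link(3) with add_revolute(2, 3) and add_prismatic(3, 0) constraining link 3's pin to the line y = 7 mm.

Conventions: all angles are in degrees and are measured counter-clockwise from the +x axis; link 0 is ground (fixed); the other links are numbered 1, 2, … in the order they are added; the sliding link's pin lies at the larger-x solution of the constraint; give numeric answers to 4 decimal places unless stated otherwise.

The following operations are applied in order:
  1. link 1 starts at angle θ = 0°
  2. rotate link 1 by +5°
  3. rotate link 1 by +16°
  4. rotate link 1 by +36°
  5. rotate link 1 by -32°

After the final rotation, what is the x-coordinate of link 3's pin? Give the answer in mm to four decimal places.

geometry: r = 20 mm, L = 146 mm, e = 7 mm; θ starts at 0°
rotate link 1 by +5°: θ ← 0° +5° = 5°
rotate link 1 by +16°: θ ← 5° +16° = 21°
rotate link 1 by +36°: θ ← 21° +36° = 57°
rotate link 1 by -32°: θ ← 57° -32° = 25°
crank pin P = (r cos θ, r sin θ) = (18.126156, 8.452365)
h = r sin θ − e = 8.452365 − 7 = 1.452365
x = r cos θ + √(L² − h²) = 18.126156 + 145.992776 = 164.118932

164.1189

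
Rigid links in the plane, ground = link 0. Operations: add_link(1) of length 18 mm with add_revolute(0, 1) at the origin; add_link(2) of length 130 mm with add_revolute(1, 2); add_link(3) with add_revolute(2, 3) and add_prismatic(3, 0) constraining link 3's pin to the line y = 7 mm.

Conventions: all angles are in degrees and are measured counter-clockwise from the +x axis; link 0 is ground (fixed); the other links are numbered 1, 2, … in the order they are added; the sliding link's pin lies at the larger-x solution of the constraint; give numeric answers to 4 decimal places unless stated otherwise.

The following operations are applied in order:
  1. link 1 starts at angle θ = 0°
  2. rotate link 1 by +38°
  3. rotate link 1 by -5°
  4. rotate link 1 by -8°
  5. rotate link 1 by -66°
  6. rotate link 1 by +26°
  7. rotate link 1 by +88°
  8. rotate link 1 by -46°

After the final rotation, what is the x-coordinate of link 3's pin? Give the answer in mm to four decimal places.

geometry: r = 18 mm, L = 130 mm, e = 7 mm; θ starts at 0°
rotate link 1 by +38°: θ ← 0° +38° = 38°
rotate link 1 by -5°: θ ← 38° -5° = 33°
rotate link 1 by -8°: θ ← 33° -8° = 25°
rotate link 1 by -66°: θ ← 25° -66° = -41°
rotate link 1 by +26°: θ ← -41° +26° = -15°
rotate link 1 by +88°: θ ← -15° +88° = 73°
rotate link 1 by -46°: θ ← 73° -46° = 27°
crank pin P = (r cos θ, r sin θ) = (16.038117, 8.171829)
h = r sin θ − e = 8.171829 − 7 = 1.171829
x = r cos θ + √(L² − h²) = 16.038117 + 129.994718 = 146.032836

146.0328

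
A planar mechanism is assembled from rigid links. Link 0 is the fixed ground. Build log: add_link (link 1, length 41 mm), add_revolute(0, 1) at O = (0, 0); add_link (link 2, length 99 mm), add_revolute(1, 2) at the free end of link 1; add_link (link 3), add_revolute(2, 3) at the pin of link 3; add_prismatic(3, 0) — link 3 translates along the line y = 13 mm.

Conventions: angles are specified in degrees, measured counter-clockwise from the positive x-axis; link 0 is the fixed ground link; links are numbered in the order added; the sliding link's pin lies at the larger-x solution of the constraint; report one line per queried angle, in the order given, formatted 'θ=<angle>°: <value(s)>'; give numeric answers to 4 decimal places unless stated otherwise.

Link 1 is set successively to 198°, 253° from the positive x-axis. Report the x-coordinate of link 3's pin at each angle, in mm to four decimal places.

geometry: r = 41 mm, L = 99 mm, e = 13 mm
θ=198°: crank pin P = (r cos θ, r sin θ) = (-38.993317, -12.669697)
θ=198°: h = r sin θ − e = -12.669697 − 13 = -25.669697
θ=198°: x = r cos θ + √(L² − h²) = -38.993317 + 95.614155 = 56.620838
θ=253°: crank pin P = (r cos θ, r sin θ) = (-11.987240, -39.208495)
θ=253°: h = r sin θ − e = -39.208495 − 13 = -52.208495
θ=253°: x = r cos θ + √(L² − h²) = -11.987240 + 84.114642 = 72.127402

θ=198°: 56.6208
θ=253°: 72.1274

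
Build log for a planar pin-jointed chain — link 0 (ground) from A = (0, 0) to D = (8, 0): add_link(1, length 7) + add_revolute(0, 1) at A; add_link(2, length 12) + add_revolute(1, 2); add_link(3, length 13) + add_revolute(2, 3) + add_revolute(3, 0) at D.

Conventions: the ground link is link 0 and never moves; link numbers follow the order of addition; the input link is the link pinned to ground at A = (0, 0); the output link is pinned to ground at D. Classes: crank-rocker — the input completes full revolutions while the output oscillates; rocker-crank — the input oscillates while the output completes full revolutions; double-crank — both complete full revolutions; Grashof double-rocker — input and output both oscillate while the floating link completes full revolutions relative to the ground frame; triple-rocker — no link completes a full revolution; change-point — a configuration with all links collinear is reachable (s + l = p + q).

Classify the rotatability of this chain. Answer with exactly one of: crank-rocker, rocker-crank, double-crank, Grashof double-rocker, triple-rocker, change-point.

lengths: ground=8, input=7, coupler=12, output=13
sorted: s=7 (shortest), l=13 (longest), p+q=20
s + l = 20 vs p + q = 20
s + l = p + q → change-point (collinear configuration reachable)

change-point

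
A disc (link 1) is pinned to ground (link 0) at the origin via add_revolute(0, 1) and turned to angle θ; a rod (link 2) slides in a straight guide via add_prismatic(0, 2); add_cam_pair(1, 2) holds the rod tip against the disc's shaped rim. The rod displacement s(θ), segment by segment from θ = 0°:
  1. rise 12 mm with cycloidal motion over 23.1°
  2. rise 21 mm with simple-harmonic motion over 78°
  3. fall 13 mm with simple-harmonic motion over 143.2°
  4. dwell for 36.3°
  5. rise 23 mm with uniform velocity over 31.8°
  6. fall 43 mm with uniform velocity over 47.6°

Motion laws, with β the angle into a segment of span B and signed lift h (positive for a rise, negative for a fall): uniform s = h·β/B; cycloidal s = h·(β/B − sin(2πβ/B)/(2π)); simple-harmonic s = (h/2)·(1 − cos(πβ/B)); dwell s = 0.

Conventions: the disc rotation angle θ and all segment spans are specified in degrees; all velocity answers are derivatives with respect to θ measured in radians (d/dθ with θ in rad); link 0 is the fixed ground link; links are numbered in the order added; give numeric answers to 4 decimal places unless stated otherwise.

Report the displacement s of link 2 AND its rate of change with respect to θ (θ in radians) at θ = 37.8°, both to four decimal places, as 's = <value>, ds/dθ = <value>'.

segment 1 (0° to 23.1°, cycloidal, h = 12) is passed completely: s = 0.0000 + (12) = 12.0000
θ = 37.8° falls in segment 2 (23.1° to 101.1°, simple-harmonic, h = 21): β = 37.8 − 23.1 = 14.7°, B = 78°; Δs = 21/2·(1 − cos(π·0.1885)) = 1.7872; s = 12.0000 + 1.7872 = 13.7872
velocity in seg [23.1°–101.1°] (simple-harmonic), θ in radians: β = 14.7° = 0.2566 rad, B = 78° = 1.3614 rad; ds/dθ = (πh/(2B)) sin(πβ/B) = (π·21/(2·1.3614)) sin(π·0.1885) = 13.522692 mm/rad

s = 13.7872, ds/dθ = 13.5227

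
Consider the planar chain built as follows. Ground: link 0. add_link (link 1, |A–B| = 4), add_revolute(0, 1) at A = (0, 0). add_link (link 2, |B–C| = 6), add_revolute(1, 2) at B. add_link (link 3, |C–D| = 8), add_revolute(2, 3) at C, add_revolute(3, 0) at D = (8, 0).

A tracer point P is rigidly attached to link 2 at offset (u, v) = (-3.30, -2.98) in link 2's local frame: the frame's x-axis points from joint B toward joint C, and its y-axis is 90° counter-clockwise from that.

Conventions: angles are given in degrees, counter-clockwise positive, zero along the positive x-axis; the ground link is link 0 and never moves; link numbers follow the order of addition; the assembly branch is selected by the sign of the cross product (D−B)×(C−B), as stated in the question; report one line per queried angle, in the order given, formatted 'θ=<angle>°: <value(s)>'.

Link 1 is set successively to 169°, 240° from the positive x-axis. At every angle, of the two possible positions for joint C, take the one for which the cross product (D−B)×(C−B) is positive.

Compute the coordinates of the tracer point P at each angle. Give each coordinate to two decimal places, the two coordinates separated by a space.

A=(0,0), D=(8.00,0)
θ=169°: B = A + 4.00·(cos169°, sin169°) = (-3.9265, 0.7632)
θ=169°: |BD| = 11.9509
θ=169°: circle(B,6.00) ∩ circle(D,8.00): a=4.8040, h=3.5947
θ=169°:   candidates: C₊=(1.0972,4.0438) cross=42.960; C₋=(0.6381,-3.1309) cross=-42.960
θ=169°:   branch + wants cross > 0 → take C=(1.0972,4.0438) (cross=42.960)
θ=169°: ex = (C−B)/|BC| = (0.8373,0.5468); ey = (-0.5468,0.8373)
θ=169°: P = B + -3.30·ex + -2.98·ey = (-5.0602,-3.5362)
θ=240°: B = A + 4.00·(cos240°, sin240°) = (-2.0000, -3.4641)
θ=240°: |BD| = 10.5830
θ=240°: circle(B,6.00) ∩ circle(D,8.00): a=3.9686, h=4.5000
θ=240°:   candidates: C₊=(0.2770,2.0870) cross=47.624; C₋=(3.2230,-6.4172) cross=-47.624
θ=240°:   branch + wants cross > 0 → take C=(0.2770,2.0870) (cross=47.624)
θ=240°: ex = (C−B)/|BC| = (0.3795,0.9252); ey = (-0.9252,0.3795)
θ=240°: P = B + -3.30·ex + -2.98·ey = (-0.4953,-7.6482)

θ=169°: -5.06 -3.54
θ=240°: -0.50 -7.65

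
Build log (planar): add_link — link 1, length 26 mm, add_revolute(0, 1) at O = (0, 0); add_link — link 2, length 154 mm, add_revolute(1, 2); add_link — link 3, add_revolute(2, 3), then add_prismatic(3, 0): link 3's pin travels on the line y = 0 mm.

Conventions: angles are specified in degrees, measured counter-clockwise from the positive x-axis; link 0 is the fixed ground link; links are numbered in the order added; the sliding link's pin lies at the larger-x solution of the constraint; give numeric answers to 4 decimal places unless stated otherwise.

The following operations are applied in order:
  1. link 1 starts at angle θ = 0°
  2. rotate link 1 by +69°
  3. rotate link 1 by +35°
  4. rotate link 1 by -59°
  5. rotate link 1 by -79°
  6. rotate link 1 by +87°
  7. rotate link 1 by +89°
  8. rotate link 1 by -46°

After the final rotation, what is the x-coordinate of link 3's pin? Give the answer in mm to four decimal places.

geometry: r = 26 mm, L = 154 mm, e = 0 mm; θ starts at 0°
rotate link 1 by +69°: θ ← 0° +69° = 69°
rotate link 1 by +35°: θ ← 69° +35° = 104°
rotate link 1 by -59°: θ ← 104° -59° = 45°
rotate link 1 by -79°: θ ← 45° -79° = -34°
rotate link 1 by +87°: θ ← -34° +87° = 53°
rotate link 1 by +89°: θ ← 53° +89° = 142°
rotate link 1 by -46°: θ ← 142° -46° = 96°
crank pin P = (r cos θ, r sin θ) = (-2.717740, 25.857569)
h = r sin θ − e = 25.857569 − 0 = 25.857569
x = r cos θ + √(L² − h²) = -2.717740 + 151.813656 = 149.095916

149.0959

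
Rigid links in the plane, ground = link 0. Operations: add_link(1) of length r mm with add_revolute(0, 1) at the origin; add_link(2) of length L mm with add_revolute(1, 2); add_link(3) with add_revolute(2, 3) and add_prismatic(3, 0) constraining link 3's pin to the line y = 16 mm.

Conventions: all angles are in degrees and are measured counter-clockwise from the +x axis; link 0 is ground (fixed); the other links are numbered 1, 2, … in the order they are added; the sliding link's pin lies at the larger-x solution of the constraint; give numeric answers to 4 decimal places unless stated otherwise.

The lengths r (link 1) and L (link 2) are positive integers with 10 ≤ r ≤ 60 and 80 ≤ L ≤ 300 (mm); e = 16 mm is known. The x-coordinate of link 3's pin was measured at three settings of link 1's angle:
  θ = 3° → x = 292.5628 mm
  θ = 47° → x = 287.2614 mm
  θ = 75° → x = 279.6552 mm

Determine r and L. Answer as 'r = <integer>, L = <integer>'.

constraint per measurement: (x − r cos θ)² + (r sin θ − e)² = L²
subtracting the θ₁ and θ₂ equations cancels the r² and L² terms:
r = (x₁² − x₂²) / (2[(x₁cos θ₁ + e sin θ₁) − (x₂cos θ₂ + e sin θ₂)]) = 18.0000 → r = 18
L² = (x₁ − r cos θ₁)² + (r sin θ₁ − e)² = 75625.0197 → L = 275.0000 → L = 275
check at θ₃=75°: x = 279.6552 (printed 279.6552) ✓

r = 18, L = 275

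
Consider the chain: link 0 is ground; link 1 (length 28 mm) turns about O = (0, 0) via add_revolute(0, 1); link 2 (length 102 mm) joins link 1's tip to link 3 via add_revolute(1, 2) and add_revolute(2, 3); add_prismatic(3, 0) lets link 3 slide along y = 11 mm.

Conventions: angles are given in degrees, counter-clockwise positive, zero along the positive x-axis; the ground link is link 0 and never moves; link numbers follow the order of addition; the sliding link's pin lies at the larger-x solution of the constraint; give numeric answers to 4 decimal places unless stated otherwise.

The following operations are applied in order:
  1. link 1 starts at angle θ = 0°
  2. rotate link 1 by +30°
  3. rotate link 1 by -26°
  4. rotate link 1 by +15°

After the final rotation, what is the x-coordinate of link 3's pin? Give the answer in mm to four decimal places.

geometry: r = 28 mm, L = 102 mm, e = 11 mm; θ starts at 0°
rotate link 1 by +30°: θ ← 0° +30° = 30°
rotate link 1 by -26°: θ ← 30° -26° = 4°
rotate link 1 by +15°: θ ← 4° +15° = 19°
crank pin P = (r cos θ, r sin θ) = (26.474520, 9.115908)
h = r sin θ − e = 9.115908 − 11 = -1.884092
x = r cos θ + √(L² − h²) = 26.474520 + 101.982598 = 128.457118

128.4571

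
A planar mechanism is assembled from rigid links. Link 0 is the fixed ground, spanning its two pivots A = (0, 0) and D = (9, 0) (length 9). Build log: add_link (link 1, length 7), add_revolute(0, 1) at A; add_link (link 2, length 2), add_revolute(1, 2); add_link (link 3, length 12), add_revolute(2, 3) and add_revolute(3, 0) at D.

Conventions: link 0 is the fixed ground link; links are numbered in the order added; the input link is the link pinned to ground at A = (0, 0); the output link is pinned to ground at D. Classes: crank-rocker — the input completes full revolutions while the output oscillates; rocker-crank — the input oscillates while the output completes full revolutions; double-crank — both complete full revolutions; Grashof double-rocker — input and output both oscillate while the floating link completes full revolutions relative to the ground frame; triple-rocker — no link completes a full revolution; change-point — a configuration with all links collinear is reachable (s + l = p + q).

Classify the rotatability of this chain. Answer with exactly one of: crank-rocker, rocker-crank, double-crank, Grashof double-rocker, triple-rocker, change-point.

lengths: ground=9, input=7, coupler=2, output=12
sorted: s=2 (shortest), l=12 (longest), p+q=16
s + l = 14 vs p + q = 16
s + l < p + q (Grashof) with shortest = coupler link → Grashof double-rocker

Grashof double-rocker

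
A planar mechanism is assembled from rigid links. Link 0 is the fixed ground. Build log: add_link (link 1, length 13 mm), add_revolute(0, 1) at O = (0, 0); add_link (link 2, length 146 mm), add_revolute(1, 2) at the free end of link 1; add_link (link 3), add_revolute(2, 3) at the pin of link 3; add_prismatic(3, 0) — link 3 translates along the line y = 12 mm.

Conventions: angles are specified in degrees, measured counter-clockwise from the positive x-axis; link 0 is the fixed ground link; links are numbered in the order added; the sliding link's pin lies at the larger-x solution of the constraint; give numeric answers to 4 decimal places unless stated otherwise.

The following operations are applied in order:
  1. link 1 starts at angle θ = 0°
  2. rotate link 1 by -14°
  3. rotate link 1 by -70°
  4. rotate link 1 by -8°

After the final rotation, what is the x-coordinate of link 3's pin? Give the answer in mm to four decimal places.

geometry: r = 13 mm, L = 146 mm, e = 12 mm; θ starts at 0°
rotate link 1 by -14°: θ ← 0° -14° = -14°
rotate link 1 by -70°: θ ← -14° -70° = -84°
rotate link 1 by -8°: θ ← -84° -8° = -92°
crank pin P = (r cos θ, r sin θ) = (-0.453693, -12.992081)
h = r sin θ − e = -12.992081 − 12 = -24.992081
x = r cos θ + √(L² − h²) = -0.453693 + 143.845041 = 143.391348

143.3913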